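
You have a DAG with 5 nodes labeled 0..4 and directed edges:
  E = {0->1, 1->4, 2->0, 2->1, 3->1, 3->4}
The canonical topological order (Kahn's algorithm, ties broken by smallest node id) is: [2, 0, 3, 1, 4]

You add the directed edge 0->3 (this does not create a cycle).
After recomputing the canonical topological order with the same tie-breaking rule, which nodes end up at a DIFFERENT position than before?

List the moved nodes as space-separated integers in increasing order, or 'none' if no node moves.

Answer: none

Derivation:
Old toposort: [2, 0, 3, 1, 4]
Added edge 0->3
Recompute Kahn (smallest-id tiebreak):
  initial in-degrees: [1, 3, 0, 1, 2]
  ready (indeg=0): [2]
  pop 2: indeg[0]->0; indeg[1]->2 | ready=[0] | order so far=[2]
  pop 0: indeg[1]->1; indeg[3]->0 | ready=[3] | order so far=[2, 0]
  pop 3: indeg[1]->0; indeg[4]->1 | ready=[1] | order so far=[2, 0, 3]
  pop 1: indeg[4]->0 | ready=[4] | order so far=[2, 0, 3, 1]
  pop 4: no out-edges | ready=[] | order so far=[2, 0, 3, 1, 4]
New canonical toposort: [2, 0, 3, 1, 4]
Compare positions:
  Node 0: index 1 -> 1 (same)
  Node 1: index 3 -> 3 (same)
  Node 2: index 0 -> 0 (same)
  Node 3: index 2 -> 2 (same)
  Node 4: index 4 -> 4 (same)
Nodes that changed position: none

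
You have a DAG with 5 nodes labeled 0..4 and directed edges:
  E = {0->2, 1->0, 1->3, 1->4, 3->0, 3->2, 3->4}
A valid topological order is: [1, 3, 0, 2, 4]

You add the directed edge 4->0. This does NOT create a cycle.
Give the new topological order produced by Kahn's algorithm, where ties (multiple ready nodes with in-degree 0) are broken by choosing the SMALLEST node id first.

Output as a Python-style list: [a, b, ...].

Old toposort: [1, 3, 0, 2, 4]
Added edge: 4->0
Position of 4 (4) > position of 0 (2). Must reorder: 4 must now come before 0.
Run Kahn's algorithm (break ties by smallest node id):
  initial in-degrees: [3, 0, 2, 1, 2]
  ready (indeg=0): [1]
  pop 1: indeg[0]->2; indeg[3]->0; indeg[4]->1 | ready=[3] | order so far=[1]
  pop 3: indeg[0]->1; indeg[2]->1; indeg[4]->0 | ready=[4] | order so far=[1, 3]
  pop 4: indeg[0]->0 | ready=[0] | order so far=[1, 3, 4]
  pop 0: indeg[2]->0 | ready=[2] | order so far=[1, 3, 4, 0]
  pop 2: no out-edges | ready=[] | order so far=[1, 3, 4, 0, 2]
  Result: [1, 3, 4, 0, 2]

Answer: [1, 3, 4, 0, 2]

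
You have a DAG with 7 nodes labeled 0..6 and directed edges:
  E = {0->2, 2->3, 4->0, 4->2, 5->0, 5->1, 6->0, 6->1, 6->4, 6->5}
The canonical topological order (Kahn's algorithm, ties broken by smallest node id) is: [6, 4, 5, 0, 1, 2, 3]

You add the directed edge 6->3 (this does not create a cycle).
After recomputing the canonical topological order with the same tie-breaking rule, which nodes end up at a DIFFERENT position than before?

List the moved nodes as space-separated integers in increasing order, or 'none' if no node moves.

Answer: none

Derivation:
Old toposort: [6, 4, 5, 0, 1, 2, 3]
Added edge 6->3
Recompute Kahn (smallest-id tiebreak):
  initial in-degrees: [3, 2, 2, 2, 1, 1, 0]
  ready (indeg=0): [6]
  pop 6: indeg[0]->2; indeg[1]->1; indeg[3]->1; indeg[4]->0; indeg[5]->0 | ready=[4, 5] | order so far=[6]
  pop 4: indeg[0]->1; indeg[2]->1 | ready=[5] | order so far=[6, 4]
  pop 5: indeg[0]->0; indeg[1]->0 | ready=[0, 1] | order so far=[6, 4, 5]
  pop 0: indeg[2]->0 | ready=[1, 2] | order so far=[6, 4, 5, 0]
  pop 1: no out-edges | ready=[2] | order so far=[6, 4, 5, 0, 1]
  pop 2: indeg[3]->0 | ready=[3] | order so far=[6, 4, 5, 0, 1, 2]
  pop 3: no out-edges | ready=[] | order so far=[6, 4, 5, 0, 1, 2, 3]
New canonical toposort: [6, 4, 5, 0, 1, 2, 3]
Compare positions:
  Node 0: index 3 -> 3 (same)
  Node 1: index 4 -> 4 (same)
  Node 2: index 5 -> 5 (same)
  Node 3: index 6 -> 6 (same)
  Node 4: index 1 -> 1 (same)
  Node 5: index 2 -> 2 (same)
  Node 6: index 0 -> 0 (same)
Nodes that changed position: none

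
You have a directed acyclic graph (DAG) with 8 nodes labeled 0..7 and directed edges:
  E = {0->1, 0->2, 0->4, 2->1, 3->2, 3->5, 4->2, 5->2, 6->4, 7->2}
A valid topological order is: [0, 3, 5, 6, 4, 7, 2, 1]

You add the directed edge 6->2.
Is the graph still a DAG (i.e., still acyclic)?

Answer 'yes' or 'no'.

Given toposort: [0, 3, 5, 6, 4, 7, 2, 1]
Position of 6: index 3; position of 2: index 6
New edge 6->2: forward
Forward edge: respects the existing order. Still a DAG, same toposort still valid.
Still a DAG? yes

Answer: yes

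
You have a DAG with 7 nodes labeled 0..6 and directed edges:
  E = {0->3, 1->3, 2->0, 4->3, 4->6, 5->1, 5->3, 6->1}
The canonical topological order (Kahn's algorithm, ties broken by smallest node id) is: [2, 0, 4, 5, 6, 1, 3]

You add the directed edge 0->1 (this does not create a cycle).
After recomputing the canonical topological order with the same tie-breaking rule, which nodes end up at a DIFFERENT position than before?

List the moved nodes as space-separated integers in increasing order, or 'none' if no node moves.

Old toposort: [2, 0, 4, 5, 6, 1, 3]
Added edge 0->1
Recompute Kahn (smallest-id tiebreak):
  initial in-degrees: [1, 3, 0, 4, 0, 0, 1]
  ready (indeg=0): [2, 4, 5]
  pop 2: indeg[0]->0 | ready=[0, 4, 5] | order so far=[2]
  pop 0: indeg[1]->2; indeg[3]->3 | ready=[4, 5] | order so far=[2, 0]
  pop 4: indeg[3]->2; indeg[6]->0 | ready=[5, 6] | order so far=[2, 0, 4]
  pop 5: indeg[1]->1; indeg[3]->1 | ready=[6] | order so far=[2, 0, 4, 5]
  pop 6: indeg[1]->0 | ready=[1] | order so far=[2, 0, 4, 5, 6]
  pop 1: indeg[3]->0 | ready=[3] | order so far=[2, 0, 4, 5, 6, 1]
  pop 3: no out-edges | ready=[] | order so far=[2, 0, 4, 5, 6, 1, 3]
New canonical toposort: [2, 0, 4, 5, 6, 1, 3]
Compare positions:
  Node 0: index 1 -> 1 (same)
  Node 1: index 5 -> 5 (same)
  Node 2: index 0 -> 0 (same)
  Node 3: index 6 -> 6 (same)
  Node 4: index 2 -> 2 (same)
  Node 5: index 3 -> 3 (same)
  Node 6: index 4 -> 4 (same)
Nodes that changed position: none

Answer: none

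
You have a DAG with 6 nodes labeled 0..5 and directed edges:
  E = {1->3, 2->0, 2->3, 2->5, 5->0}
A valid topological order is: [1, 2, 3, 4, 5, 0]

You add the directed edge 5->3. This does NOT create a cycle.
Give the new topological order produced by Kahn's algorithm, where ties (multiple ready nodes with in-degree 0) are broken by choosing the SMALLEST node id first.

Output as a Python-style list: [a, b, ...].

Answer: [1, 2, 4, 5, 0, 3]

Derivation:
Old toposort: [1, 2, 3, 4, 5, 0]
Added edge: 5->3
Position of 5 (4) > position of 3 (2). Must reorder: 5 must now come before 3.
Run Kahn's algorithm (break ties by smallest node id):
  initial in-degrees: [2, 0, 0, 3, 0, 1]
  ready (indeg=0): [1, 2, 4]
  pop 1: indeg[3]->2 | ready=[2, 4] | order so far=[1]
  pop 2: indeg[0]->1; indeg[3]->1; indeg[5]->0 | ready=[4, 5] | order so far=[1, 2]
  pop 4: no out-edges | ready=[5] | order so far=[1, 2, 4]
  pop 5: indeg[0]->0; indeg[3]->0 | ready=[0, 3] | order so far=[1, 2, 4, 5]
  pop 0: no out-edges | ready=[3] | order so far=[1, 2, 4, 5, 0]
  pop 3: no out-edges | ready=[] | order so far=[1, 2, 4, 5, 0, 3]
  Result: [1, 2, 4, 5, 0, 3]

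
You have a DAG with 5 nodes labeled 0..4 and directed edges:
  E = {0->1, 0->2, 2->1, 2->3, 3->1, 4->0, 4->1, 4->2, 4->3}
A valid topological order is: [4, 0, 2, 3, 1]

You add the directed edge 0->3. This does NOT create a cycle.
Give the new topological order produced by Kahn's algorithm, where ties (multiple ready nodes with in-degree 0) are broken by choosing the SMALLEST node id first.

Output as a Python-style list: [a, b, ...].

Old toposort: [4, 0, 2, 3, 1]
Added edge: 0->3
Position of 0 (1) < position of 3 (3). Old order still valid.
Run Kahn's algorithm (break ties by smallest node id):
  initial in-degrees: [1, 4, 2, 3, 0]
  ready (indeg=0): [4]
  pop 4: indeg[0]->0; indeg[1]->3; indeg[2]->1; indeg[3]->2 | ready=[0] | order so far=[4]
  pop 0: indeg[1]->2; indeg[2]->0; indeg[3]->1 | ready=[2] | order so far=[4, 0]
  pop 2: indeg[1]->1; indeg[3]->0 | ready=[3] | order so far=[4, 0, 2]
  pop 3: indeg[1]->0 | ready=[1] | order so far=[4, 0, 2, 3]
  pop 1: no out-edges | ready=[] | order so far=[4, 0, 2, 3, 1]
  Result: [4, 0, 2, 3, 1]

Answer: [4, 0, 2, 3, 1]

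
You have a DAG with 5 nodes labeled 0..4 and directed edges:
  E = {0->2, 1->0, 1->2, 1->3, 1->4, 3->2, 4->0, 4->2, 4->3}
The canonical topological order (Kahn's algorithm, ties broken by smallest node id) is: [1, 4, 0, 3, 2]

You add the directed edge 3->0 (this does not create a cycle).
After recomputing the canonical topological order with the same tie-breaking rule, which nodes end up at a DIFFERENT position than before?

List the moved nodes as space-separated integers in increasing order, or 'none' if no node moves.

Answer: 0 3

Derivation:
Old toposort: [1, 4, 0, 3, 2]
Added edge 3->0
Recompute Kahn (smallest-id tiebreak):
  initial in-degrees: [3, 0, 4, 2, 1]
  ready (indeg=0): [1]
  pop 1: indeg[0]->2; indeg[2]->3; indeg[3]->1; indeg[4]->0 | ready=[4] | order so far=[1]
  pop 4: indeg[0]->1; indeg[2]->2; indeg[3]->0 | ready=[3] | order so far=[1, 4]
  pop 3: indeg[0]->0; indeg[2]->1 | ready=[0] | order so far=[1, 4, 3]
  pop 0: indeg[2]->0 | ready=[2] | order so far=[1, 4, 3, 0]
  pop 2: no out-edges | ready=[] | order so far=[1, 4, 3, 0, 2]
New canonical toposort: [1, 4, 3, 0, 2]
Compare positions:
  Node 0: index 2 -> 3 (moved)
  Node 1: index 0 -> 0 (same)
  Node 2: index 4 -> 4 (same)
  Node 3: index 3 -> 2 (moved)
  Node 4: index 1 -> 1 (same)
Nodes that changed position: 0 3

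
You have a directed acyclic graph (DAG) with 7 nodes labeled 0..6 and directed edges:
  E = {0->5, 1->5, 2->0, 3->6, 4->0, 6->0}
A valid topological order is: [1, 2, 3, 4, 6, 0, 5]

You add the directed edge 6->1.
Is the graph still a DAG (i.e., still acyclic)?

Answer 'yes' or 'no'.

Given toposort: [1, 2, 3, 4, 6, 0, 5]
Position of 6: index 4; position of 1: index 0
New edge 6->1: backward (u after v in old order)
Backward edge: old toposort is now invalid. Check if this creates a cycle.
Does 1 already reach 6? Reachable from 1: [1, 5]. NO -> still a DAG (reorder needed).
Still a DAG? yes

Answer: yes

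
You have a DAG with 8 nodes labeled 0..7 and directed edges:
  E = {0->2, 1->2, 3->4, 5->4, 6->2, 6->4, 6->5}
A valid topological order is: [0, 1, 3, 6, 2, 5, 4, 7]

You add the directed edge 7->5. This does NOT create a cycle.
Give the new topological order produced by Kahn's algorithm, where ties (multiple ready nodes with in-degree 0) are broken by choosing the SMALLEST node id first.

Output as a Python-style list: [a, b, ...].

Answer: [0, 1, 3, 6, 2, 7, 5, 4]

Derivation:
Old toposort: [0, 1, 3, 6, 2, 5, 4, 7]
Added edge: 7->5
Position of 7 (7) > position of 5 (5). Must reorder: 7 must now come before 5.
Run Kahn's algorithm (break ties by smallest node id):
  initial in-degrees: [0, 0, 3, 0, 3, 2, 0, 0]
  ready (indeg=0): [0, 1, 3, 6, 7]
  pop 0: indeg[2]->2 | ready=[1, 3, 6, 7] | order so far=[0]
  pop 1: indeg[2]->1 | ready=[3, 6, 7] | order so far=[0, 1]
  pop 3: indeg[4]->2 | ready=[6, 7] | order so far=[0, 1, 3]
  pop 6: indeg[2]->0; indeg[4]->1; indeg[5]->1 | ready=[2, 7] | order so far=[0, 1, 3, 6]
  pop 2: no out-edges | ready=[7] | order so far=[0, 1, 3, 6, 2]
  pop 7: indeg[5]->0 | ready=[5] | order so far=[0, 1, 3, 6, 2, 7]
  pop 5: indeg[4]->0 | ready=[4] | order so far=[0, 1, 3, 6, 2, 7, 5]
  pop 4: no out-edges | ready=[] | order so far=[0, 1, 3, 6, 2, 7, 5, 4]
  Result: [0, 1, 3, 6, 2, 7, 5, 4]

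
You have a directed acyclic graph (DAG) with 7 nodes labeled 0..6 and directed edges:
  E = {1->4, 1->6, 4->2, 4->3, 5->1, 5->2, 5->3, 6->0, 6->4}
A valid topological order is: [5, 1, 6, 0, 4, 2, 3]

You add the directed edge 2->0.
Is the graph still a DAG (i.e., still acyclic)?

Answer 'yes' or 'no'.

Given toposort: [5, 1, 6, 0, 4, 2, 3]
Position of 2: index 5; position of 0: index 3
New edge 2->0: backward (u after v in old order)
Backward edge: old toposort is now invalid. Check if this creates a cycle.
Does 0 already reach 2? Reachable from 0: [0]. NO -> still a DAG (reorder needed).
Still a DAG? yes

Answer: yes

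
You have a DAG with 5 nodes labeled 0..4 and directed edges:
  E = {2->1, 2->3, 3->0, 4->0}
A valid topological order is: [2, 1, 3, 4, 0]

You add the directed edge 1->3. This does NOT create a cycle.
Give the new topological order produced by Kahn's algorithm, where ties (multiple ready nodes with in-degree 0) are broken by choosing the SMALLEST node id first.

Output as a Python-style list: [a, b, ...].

Answer: [2, 1, 3, 4, 0]

Derivation:
Old toposort: [2, 1, 3, 4, 0]
Added edge: 1->3
Position of 1 (1) < position of 3 (2). Old order still valid.
Run Kahn's algorithm (break ties by smallest node id):
  initial in-degrees: [2, 1, 0, 2, 0]
  ready (indeg=0): [2, 4]
  pop 2: indeg[1]->0; indeg[3]->1 | ready=[1, 4] | order so far=[2]
  pop 1: indeg[3]->0 | ready=[3, 4] | order so far=[2, 1]
  pop 3: indeg[0]->1 | ready=[4] | order so far=[2, 1, 3]
  pop 4: indeg[0]->0 | ready=[0] | order so far=[2, 1, 3, 4]
  pop 0: no out-edges | ready=[] | order so far=[2, 1, 3, 4, 0]
  Result: [2, 1, 3, 4, 0]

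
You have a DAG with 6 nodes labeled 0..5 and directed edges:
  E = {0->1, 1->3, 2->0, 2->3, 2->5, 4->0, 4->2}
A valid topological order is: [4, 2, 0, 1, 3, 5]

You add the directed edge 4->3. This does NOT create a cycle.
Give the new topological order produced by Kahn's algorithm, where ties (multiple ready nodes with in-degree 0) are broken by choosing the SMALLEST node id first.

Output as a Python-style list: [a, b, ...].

Old toposort: [4, 2, 0, 1, 3, 5]
Added edge: 4->3
Position of 4 (0) < position of 3 (4). Old order still valid.
Run Kahn's algorithm (break ties by smallest node id):
  initial in-degrees: [2, 1, 1, 3, 0, 1]
  ready (indeg=0): [4]
  pop 4: indeg[0]->1; indeg[2]->0; indeg[3]->2 | ready=[2] | order so far=[4]
  pop 2: indeg[0]->0; indeg[3]->1; indeg[5]->0 | ready=[0, 5] | order so far=[4, 2]
  pop 0: indeg[1]->0 | ready=[1, 5] | order so far=[4, 2, 0]
  pop 1: indeg[3]->0 | ready=[3, 5] | order so far=[4, 2, 0, 1]
  pop 3: no out-edges | ready=[5] | order so far=[4, 2, 0, 1, 3]
  pop 5: no out-edges | ready=[] | order so far=[4, 2, 0, 1, 3, 5]
  Result: [4, 2, 0, 1, 3, 5]

Answer: [4, 2, 0, 1, 3, 5]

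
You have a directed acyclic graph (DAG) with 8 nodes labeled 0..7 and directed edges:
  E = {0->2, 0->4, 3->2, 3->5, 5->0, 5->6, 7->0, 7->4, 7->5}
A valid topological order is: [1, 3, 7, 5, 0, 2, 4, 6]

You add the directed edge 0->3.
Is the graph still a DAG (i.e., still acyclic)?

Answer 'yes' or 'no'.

Given toposort: [1, 3, 7, 5, 0, 2, 4, 6]
Position of 0: index 4; position of 3: index 1
New edge 0->3: backward (u after v in old order)
Backward edge: old toposort is now invalid. Check if this creates a cycle.
Does 3 already reach 0? Reachable from 3: [0, 2, 3, 4, 5, 6]. YES -> cycle!
Still a DAG? no

Answer: no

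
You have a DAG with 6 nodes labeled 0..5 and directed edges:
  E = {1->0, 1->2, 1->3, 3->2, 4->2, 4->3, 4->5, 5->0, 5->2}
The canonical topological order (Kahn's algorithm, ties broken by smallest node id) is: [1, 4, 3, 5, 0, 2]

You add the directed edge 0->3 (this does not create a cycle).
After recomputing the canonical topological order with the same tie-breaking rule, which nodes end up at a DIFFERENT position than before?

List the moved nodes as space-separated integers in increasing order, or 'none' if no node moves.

Old toposort: [1, 4, 3, 5, 0, 2]
Added edge 0->3
Recompute Kahn (smallest-id tiebreak):
  initial in-degrees: [2, 0, 4, 3, 0, 1]
  ready (indeg=0): [1, 4]
  pop 1: indeg[0]->1; indeg[2]->3; indeg[3]->2 | ready=[4] | order so far=[1]
  pop 4: indeg[2]->2; indeg[3]->1; indeg[5]->0 | ready=[5] | order so far=[1, 4]
  pop 5: indeg[0]->0; indeg[2]->1 | ready=[0] | order so far=[1, 4, 5]
  pop 0: indeg[3]->0 | ready=[3] | order so far=[1, 4, 5, 0]
  pop 3: indeg[2]->0 | ready=[2] | order so far=[1, 4, 5, 0, 3]
  pop 2: no out-edges | ready=[] | order so far=[1, 4, 5, 0, 3, 2]
New canonical toposort: [1, 4, 5, 0, 3, 2]
Compare positions:
  Node 0: index 4 -> 3 (moved)
  Node 1: index 0 -> 0 (same)
  Node 2: index 5 -> 5 (same)
  Node 3: index 2 -> 4 (moved)
  Node 4: index 1 -> 1 (same)
  Node 5: index 3 -> 2 (moved)
Nodes that changed position: 0 3 5

Answer: 0 3 5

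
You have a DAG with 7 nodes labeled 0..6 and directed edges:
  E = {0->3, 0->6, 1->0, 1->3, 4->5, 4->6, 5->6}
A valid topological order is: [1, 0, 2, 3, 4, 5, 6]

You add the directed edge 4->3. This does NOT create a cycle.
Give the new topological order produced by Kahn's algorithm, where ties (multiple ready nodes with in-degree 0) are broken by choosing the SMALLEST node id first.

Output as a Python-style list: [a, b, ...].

Old toposort: [1, 0, 2, 3, 4, 5, 6]
Added edge: 4->3
Position of 4 (4) > position of 3 (3). Must reorder: 4 must now come before 3.
Run Kahn's algorithm (break ties by smallest node id):
  initial in-degrees: [1, 0, 0, 3, 0, 1, 3]
  ready (indeg=0): [1, 2, 4]
  pop 1: indeg[0]->0; indeg[3]->2 | ready=[0, 2, 4] | order so far=[1]
  pop 0: indeg[3]->1; indeg[6]->2 | ready=[2, 4] | order so far=[1, 0]
  pop 2: no out-edges | ready=[4] | order so far=[1, 0, 2]
  pop 4: indeg[3]->0; indeg[5]->0; indeg[6]->1 | ready=[3, 5] | order so far=[1, 0, 2, 4]
  pop 3: no out-edges | ready=[5] | order so far=[1, 0, 2, 4, 3]
  pop 5: indeg[6]->0 | ready=[6] | order so far=[1, 0, 2, 4, 3, 5]
  pop 6: no out-edges | ready=[] | order so far=[1, 0, 2, 4, 3, 5, 6]
  Result: [1, 0, 2, 4, 3, 5, 6]

Answer: [1, 0, 2, 4, 3, 5, 6]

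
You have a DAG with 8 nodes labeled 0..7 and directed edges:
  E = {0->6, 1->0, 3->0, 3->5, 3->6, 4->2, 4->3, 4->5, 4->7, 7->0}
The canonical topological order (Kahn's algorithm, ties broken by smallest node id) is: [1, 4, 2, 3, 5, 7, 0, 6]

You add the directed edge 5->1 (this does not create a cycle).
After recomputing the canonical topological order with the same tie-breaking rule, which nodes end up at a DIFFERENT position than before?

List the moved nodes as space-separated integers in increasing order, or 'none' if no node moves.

Answer: 1 2 3 4 5

Derivation:
Old toposort: [1, 4, 2, 3, 5, 7, 0, 6]
Added edge 5->1
Recompute Kahn (smallest-id tiebreak):
  initial in-degrees: [3, 1, 1, 1, 0, 2, 2, 1]
  ready (indeg=0): [4]
  pop 4: indeg[2]->0; indeg[3]->0; indeg[5]->1; indeg[7]->0 | ready=[2, 3, 7] | order so far=[4]
  pop 2: no out-edges | ready=[3, 7] | order so far=[4, 2]
  pop 3: indeg[0]->2; indeg[5]->0; indeg[6]->1 | ready=[5, 7] | order so far=[4, 2, 3]
  pop 5: indeg[1]->0 | ready=[1, 7] | order so far=[4, 2, 3, 5]
  pop 1: indeg[0]->1 | ready=[7] | order so far=[4, 2, 3, 5, 1]
  pop 7: indeg[0]->0 | ready=[0] | order so far=[4, 2, 3, 5, 1, 7]
  pop 0: indeg[6]->0 | ready=[6] | order so far=[4, 2, 3, 5, 1, 7, 0]
  pop 6: no out-edges | ready=[] | order so far=[4, 2, 3, 5, 1, 7, 0, 6]
New canonical toposort: [4, 2, 3, 5, 1, 7, 0, 6]
Compare positions:
  Node 0: index 6 -> 6 (same)
  Node 1: index 0 -> 4 (moved)
  Node 2: index 2 -> 1 (moved)
  Node 3: index 3 -> 2 (moved)
  Node 4: index 1 -> 0 (moved)
  Node 5: index 4 -> 3 (moved)
  Node 6: index 7 -> 7 (same)
  Node 7: index 5 -> 5 (same)
Nodes that changed position: 1 2 3 4 5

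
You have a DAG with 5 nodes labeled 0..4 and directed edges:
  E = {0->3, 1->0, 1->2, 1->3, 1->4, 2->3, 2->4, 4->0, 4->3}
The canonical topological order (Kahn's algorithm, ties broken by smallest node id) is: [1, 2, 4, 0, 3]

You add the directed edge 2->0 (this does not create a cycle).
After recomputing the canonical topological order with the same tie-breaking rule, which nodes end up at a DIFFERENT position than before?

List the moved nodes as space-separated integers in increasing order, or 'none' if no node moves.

Answer: none

Derivation:
Old toposort: [1, 2, 4, 0, 3]
Added edge 2->0
Recompute Kahn (smallest-id tiebreak):
  initial in-degrees: [3, 0, 1, 4, 2]
  ready (indeg=0): [1]
  pop 1: indeg[0]->2; indeg[2]->0; indeg[3]->3; indeg[4]->1 | ready=[2] | order so far=[1]
  pop 2: indeg[0]->1; indeg[3]->2; indeg[4]->0 | ready=[4] | order so far=[1, 2]
  pop 4: indeg[0]->0; indeg[3]->1 | ready=[0] | order so far=[1, 2, 4]
  pop 0: indeg[3]->0 | ready=[3] | order so far=[1, 2, 4, 0]
  pop 3: no out-edges | ready=[] | order so far=[1, 2, 4, 0, 3]
New canonical toposort: [1, 2, 4, 0, 3]
Compare positions:
  Node 0: index 3 -> 3 (same)
  Node 1: index 0 -> 0 (same)
  Node 2: index 1 -> 1 (same)
  Node 3: index 4 -> 4 (same)
  Node 4: index 2 -> 2 (same)
Nodes that changed position: none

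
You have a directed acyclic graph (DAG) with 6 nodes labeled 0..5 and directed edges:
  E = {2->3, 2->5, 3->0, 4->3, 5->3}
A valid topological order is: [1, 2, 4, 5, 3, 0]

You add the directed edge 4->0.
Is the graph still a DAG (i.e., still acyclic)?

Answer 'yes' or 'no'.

Given toposort: [1, 2, 4, 5, 3, 0]
Position of 4: index 2; position of 0: index 5
New edge 4->0: forward
Forward edge: respects the existing order. Still a DAG, same toposort still valid.
Still a DAG? yes

Answer: yes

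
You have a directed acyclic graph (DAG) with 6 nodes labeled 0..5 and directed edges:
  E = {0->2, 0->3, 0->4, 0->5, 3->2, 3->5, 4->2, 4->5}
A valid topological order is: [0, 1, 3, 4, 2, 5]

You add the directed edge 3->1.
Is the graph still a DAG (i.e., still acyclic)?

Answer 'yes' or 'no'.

Given toposort: [0, 1, 3, 4, 2, 5]
Position of 3: index 2; position of 1: index 1
New edge 3->1: backward (u after v in old order)
Backward edge: old toposort is now invalid. Check if this creates a cycle.
Does 1 already reach 3? Reachable from 1: [1]. NO -> still a DAG (reorder needed).
Still a DAG? yes

Answer: yes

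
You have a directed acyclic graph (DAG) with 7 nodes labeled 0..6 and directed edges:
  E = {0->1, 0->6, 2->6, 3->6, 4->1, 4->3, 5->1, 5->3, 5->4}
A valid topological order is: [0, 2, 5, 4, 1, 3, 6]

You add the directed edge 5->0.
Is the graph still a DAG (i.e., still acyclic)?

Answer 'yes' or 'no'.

Answer: yes

Derivation:
Given toposort: [0, 2, 5, 4, 1, 3, 6]
Position of 5: index 2; position of 0: index 0
New edge 5->0: backward (u after v in old order)
Backward edge: old toposort is now invalid. Check if this creates a cycle.
Does 0 already reach 5? Reachable from 0: [0, 1, 6]. NO -> still a DAG (reorder needed).
Still a DAG? yes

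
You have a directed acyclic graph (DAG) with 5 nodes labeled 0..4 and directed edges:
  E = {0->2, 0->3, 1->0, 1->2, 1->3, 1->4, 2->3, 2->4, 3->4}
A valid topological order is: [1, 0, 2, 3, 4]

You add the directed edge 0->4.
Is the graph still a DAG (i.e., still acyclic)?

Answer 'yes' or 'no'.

Answer: yes

Derivation:
Given toposort: [1, 0, 2, 3, 4]
Position of 0: index 1; position of 4: index 4
New edge 0->4: forward
Forward edge: respects the existing order. Still a DAG, same toposort still valid.
Still a DAG? yes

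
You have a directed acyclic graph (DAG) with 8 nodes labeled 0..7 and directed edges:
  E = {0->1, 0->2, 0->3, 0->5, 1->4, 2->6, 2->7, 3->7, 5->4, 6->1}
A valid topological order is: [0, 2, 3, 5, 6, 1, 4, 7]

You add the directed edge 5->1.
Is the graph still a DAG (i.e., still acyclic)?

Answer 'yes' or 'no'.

Given toposort: [0, 2, 3, 5, 6, 1, 4, 7]
Position of 5: index 3; position of 1: index 5
New edge 5->1: forward
Forward edge: respects the existing order. Still a DAG, same toposort still valid.
Still a DAG? yes

Answer: yes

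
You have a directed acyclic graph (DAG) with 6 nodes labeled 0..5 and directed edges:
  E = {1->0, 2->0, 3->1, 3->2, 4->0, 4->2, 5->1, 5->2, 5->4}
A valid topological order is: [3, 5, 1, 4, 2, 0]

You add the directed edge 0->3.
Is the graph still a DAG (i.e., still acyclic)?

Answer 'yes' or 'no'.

Answer: no

Derivation:
Given toposort: [3, 5, 1, 4, 2, 0]
Position of 0: index 5; position of 3: index 0
New edge 0->3: backward (u after v in old order)
Backward edge: old toposort is now invalid. Check if this creates a cycle.
Does 3 already reach 0? Reachable from 3: [0, 1, 2, 3]. YES -> cycle!
Still a DAG? no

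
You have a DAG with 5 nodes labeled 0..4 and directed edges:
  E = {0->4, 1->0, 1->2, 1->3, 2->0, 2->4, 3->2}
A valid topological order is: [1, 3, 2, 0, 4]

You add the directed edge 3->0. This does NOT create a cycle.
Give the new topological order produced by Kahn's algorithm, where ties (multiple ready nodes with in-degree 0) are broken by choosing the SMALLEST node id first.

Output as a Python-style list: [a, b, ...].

Old toposort: [1, 3, 2, 0, 4]
Added edge: 3->0
Position of 3 (1) < position of 0 (3). Old order still valid.
Run Kahn's algorithm (break ties by smallest node id):
  initial in-degrees: [3, 0, 2, 1, 2]
  ready (indeg=0): [1]
  pop 1: indeg[0]->2; indeg[2]->1; indeg[3]->0 | ready=[3] | order so far=[1]
  pop 3: indeg[0]->1; indeg[2]->0 | ready=[2] | order so far=[1, 3]
  pop 2: indeg[0]->0; indeg[4]->1 | ready=[0] | order so far=[1, 3, 2]
  pop 0: indeg[4]->0 | ready=[4] | order so far=[1, 3, 2, 0]
  pop 4: no out-edges | ready=[] | order so far=[1, 3, 2, 0, 4]
  Result: [1, 3, 2, 0, 4]

Answer: [1, 3, 2, 0, 4]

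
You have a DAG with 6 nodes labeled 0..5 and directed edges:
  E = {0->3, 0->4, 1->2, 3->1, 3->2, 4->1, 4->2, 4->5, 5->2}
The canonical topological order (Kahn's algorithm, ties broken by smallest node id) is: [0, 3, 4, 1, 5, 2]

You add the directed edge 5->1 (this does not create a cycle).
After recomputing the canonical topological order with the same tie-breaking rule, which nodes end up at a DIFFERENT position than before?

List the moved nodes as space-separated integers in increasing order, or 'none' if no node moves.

Old toposort: [0, 3, 4, 1, 5, 2]
Added edge 5->1
Recompute Kahn (smallest-id tiebreak):
  initial in-degrees: [0, 3, 4, 1, 1, 1]
  ready (indeg=0): [0]
  pop 0: indeg[3]->0; indeg[4]->0 | ready=[3, 4] | order so far=[0]
  pop 3: indeg[1]->2; indeg[2]->3 | ready=[4] | order so far=[0, 3]
  pop 4: indeg[1]->1; indeg[2]->2; indeg[5]->0 | ready=[5] | order so far=[0, 3, 4]
  pop 5: indeg[1]->0; indeg[2]->1 | ready=[1] | order so far=[0, 3, 4, 5]
  pop 1: indeg[2]->0 | ready=[2] | order so far=[0, 3, 4, 5, 1]
  pop 2: no out-edges | ready=[] | order so far=[0, 3, 4, 5, 1, 2]
New canonical toposort: [0, 3, 4, 5, 1, 2]
Compare positions:
  Node 0: index 0 -> 0 (same)
  Node 1: index 3 -> 4 (moved)
  Node 2: index 5 -> 5 (same)
  Node 3: index 1 -> 1 (same)
  Node 4: index 2 -> 2 (same)
  Node 5: index 4 -> 3 (moved)
Nodes that changed position: 1 5

Answer: 1 5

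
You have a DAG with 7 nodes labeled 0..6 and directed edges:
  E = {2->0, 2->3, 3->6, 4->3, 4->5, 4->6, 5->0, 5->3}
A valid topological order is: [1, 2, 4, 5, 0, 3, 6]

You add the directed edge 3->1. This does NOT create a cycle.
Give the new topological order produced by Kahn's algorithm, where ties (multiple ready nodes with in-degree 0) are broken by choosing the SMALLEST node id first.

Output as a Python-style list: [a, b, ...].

Old toposort: [1, 2, 4, 5, 0, 3, 6]
Added edge: 3->1
Position of 3 (5) > position of 1 (0). Must reorder: 3 must now come before 1.
Run Kahn's algorithm (break ties by smallest node id):
  initial in-degrees: [2, 1, 0, 3, 0, 1, 2]
  ready (indeg=0): [2, 4]
  pop 2: indeg[0]->1; indeg[3]->2 | ready=[4] | order so far=[2]
  pop 4: indeg[3]->1; indeg[5]->0; indeg[6]->1 | ready=[5] | order so far=[2, 4]
  pop 5: indeg[0]->0; indeg[3]->0 | ready=[0, 3] | order so far=[2, 4, 5]
  pop 0: no out-edges | ready=[3] | order so far=[2, 4, 5, 0]
  pop 3: indeg[1]->0; indeg[6]->0 | ready=[1, 6] | order so far=[2, 4, 5, 0, 3]
  pop 1: no out-edges | ready=[6] | order so far=[2, 4, 5, 0, 3, 1]
  pop 6: no out-edges | ready=[] | order so far=[2, 4, 5, 0, 3, 1, 6]
  Result: [2, 4, 5, 0, 3, 1, 6]

Answer: [2, 4, 5, 0, 3, 1, 6]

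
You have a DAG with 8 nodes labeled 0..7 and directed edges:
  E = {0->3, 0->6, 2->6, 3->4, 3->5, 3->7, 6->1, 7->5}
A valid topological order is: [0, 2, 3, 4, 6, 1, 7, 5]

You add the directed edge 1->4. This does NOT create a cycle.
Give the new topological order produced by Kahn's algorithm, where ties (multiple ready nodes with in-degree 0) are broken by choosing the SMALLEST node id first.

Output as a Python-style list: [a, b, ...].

Old toposort: [0, 2, 3, 4, 6, 1, 7, 5]
Added edge: 1->4
Position of 1 (5) > position of 4 (3). Must reorder: 1 must now come before 4.
Run Kahn's algorithm (break ties by smallest node id):
  initial in-degrees: [0, 1, 0, 1, 2, 2, 2, 1]
  ready (indeg=0): [0, 2]
  pop 0: indeg[3]->0; indeg[6]->1 | ready=[2, 3] | order so far=[0]
  pop 2: indeg[6]->0 | ready=[3, 6] | order so far=[0, 2]
  pop 3: indeg[4]->1; indeg[5]->1; indeg[7]->0 | ready=[6, 7] | order so far=[0, 2, 3]
  pop 6: indeg[1]->0 | ready=[1, 7] | order so far=[0, 2, 3, 6]
  pop 1: indeg[4]->0 | ready=[4, 7] | order so far=[0, 2, 3, 6, 1]
  pop 4: no out-edges | ready=[7] | order so far=[0, 2, 3, 6, 1, 4]
  pop 7: indeg[5]->0 | ready=[5] | order so far=[0, 2, 3, 6, 1, 4, 7]
  pop 5: no out-edges | ready=[] | order so far=[0, 2, 3, 6, 1, 4, 7, 5]
  Result: [0, 2, 3, 6, 1, 4, 7, 5]

Answer: [0, 2, 3, 6, 1, 4, 7, 5]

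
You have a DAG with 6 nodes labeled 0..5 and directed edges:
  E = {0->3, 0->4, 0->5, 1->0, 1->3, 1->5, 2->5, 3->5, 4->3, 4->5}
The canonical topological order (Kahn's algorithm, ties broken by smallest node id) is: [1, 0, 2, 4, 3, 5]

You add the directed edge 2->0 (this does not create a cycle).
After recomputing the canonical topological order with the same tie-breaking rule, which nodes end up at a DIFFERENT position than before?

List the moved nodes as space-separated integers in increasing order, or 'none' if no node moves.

Old toposort: [1, 0, 2, 4, 3, 5]
Added edge 2->0
Recompute Kahn (smallest-id tiebreak):
  initial in-degrees: [2, 0, 0, 3, 1, 5]
  ready (indeg=0): [1, 2]
  pop 1: indeg[0]->1; indeg[3]->2; indeg[5]->4 | ready=[2] | order so far=[1]
  pop 2: indeg[0]->0; indeg[5]->3 | ready=[0] | order so far=[1, 2]
  pop 0: indeg[3]->1; indeg[4]->0; indeg[5]->2 | ready=[4] | order so far=[1, 2, 0]
  pop 4: indeg[3]->0; indeg[5]->1 | ready=[3] | order so far=[1, 2, 0, 4]
  pop 3: indeg[5]->0 | ready=[5] | order so far=[1, 2, 0, 4, 3]
  pop 5: no out-edges | ready=[] | order so far=[1, 2, 0, 4, 3, 5]
New canonical toposort: [1, 2, 0, 4, 3, 5]
Compare positions:
  Node 0: index 1 -> 2 (moved)
  Node 1: index 0 -> 0 (same)
  Node 2: index 2 -> 1 (moved)
  Node 3: index 4 -> 4 (same)
  Node 4: index 3 -> 3 (same)
  Node 5: index 5 -> 5 (same)
Nodes that changed position: 0 2

Answer: 0 2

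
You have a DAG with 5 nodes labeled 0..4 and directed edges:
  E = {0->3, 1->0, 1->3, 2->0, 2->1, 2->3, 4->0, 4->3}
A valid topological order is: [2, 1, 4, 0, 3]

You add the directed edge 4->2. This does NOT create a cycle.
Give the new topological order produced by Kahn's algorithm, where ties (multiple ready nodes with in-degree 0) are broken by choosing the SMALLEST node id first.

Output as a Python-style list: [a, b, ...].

Answer: [4, 2, 1, 0, 3]

Derivation:
Old toposort: [2, 1, 4, 0, 3]
Added edge: 4->2
Position of 4 (2) > position of 2 (0). Must reorder: 4 must now come before 2.
Run Kahn's algorithm (break ties by smallest node id):
  initial in-degrees: [3, 1, 1, 4, 0]
  ready (indeg=0): [4]
  pop 4: indeg[0]->2; indeg[2]->0; indeg[3]->3 | ready=[2] | order so far=[4]
  pop 2: indeg[0]->1; indeg[1]->0; indeg[3]->2 | ready=[1] | order so far=[4, 2]
  pop 1: indeg[0]->0; indeg[3]->1 | ready=[0] | order so far=[4, 2, 1]
  pop 0: indeg[3]->0 | ready=[3] | order so far=[4, 2, 1, 0]
  pop 3: no out-edges | ready=[] | order so far=[4, 2, 1, 0, 3]
  Result: [4, 2, 1, 0, 3]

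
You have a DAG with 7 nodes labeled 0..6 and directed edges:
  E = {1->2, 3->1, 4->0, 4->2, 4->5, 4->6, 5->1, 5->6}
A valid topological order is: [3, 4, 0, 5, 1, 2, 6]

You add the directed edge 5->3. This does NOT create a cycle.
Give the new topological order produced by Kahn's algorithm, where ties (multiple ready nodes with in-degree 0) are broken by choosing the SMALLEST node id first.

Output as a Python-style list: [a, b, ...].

Answer: [4, 0, 5, 3, 1, 2, 6]

Derivation:
Old toposort: [3, 4, 0, 5, 1, 2, 6]
Added edge: 5->3
Position of 5 (3) > position of 3 (0). Must reorder: 5 must now come before 3.
Run Kahn's algorithm (break ties by smallest node id):
  initial in-degrees: [1, 2, 2, 1, 0, 1, 2]
  ready (indeg=0): [4]
  pop 4: indeg[0]->0; indeg[2]->1; indeg[5]->0; indeg[6]->1 | ready=[0, 5] | order so far=[4]
  pop 0: no out-edges | ready=[5] | order so far=[4, 0]
  pop 5: indeg[1]->1; indeg[3]->0; indeg[6]->0 | ready=[3, 6] | order so far=[4, 0, 5]
  pop 3: indeg[1]->0 | ready=[1, 6] | order so far=[4, 0, 5, 3]
  pop 1: indeg[2]->0 | ready=[2, 6] | order so far=[4, 0, 5, 3, 1]
  pop 2: no out-edges | ready=[6] | order so far=[4, 0, 5, 3, 1, 2]
  pop 6: no out-edges | ready=[] | order so far=[4, 0, 5, 3, 1, 2, 6]
  Result: [4, 0, 5, 3, 1, 2, 6]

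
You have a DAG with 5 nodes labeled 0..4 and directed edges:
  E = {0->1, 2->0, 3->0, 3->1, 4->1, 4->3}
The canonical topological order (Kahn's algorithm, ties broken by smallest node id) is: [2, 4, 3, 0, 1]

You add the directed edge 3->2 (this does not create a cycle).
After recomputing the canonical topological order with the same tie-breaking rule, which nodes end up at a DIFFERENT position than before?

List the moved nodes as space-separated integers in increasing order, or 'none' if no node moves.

Old toposort: [2, 4, 3, 0, 1]
Added edge 3->2
Recompute Kahn (smallest-id tiebreak):
  initial in-degrees: [2, 3, 1, 1, 0]
  ready (indeg=0): [4]
  pop 4: indeg[1]->2; indeg[3]->0 | ready=[3] | order so far=[4]
  pop 3: indeg[0]->1; indeg[1]->1; indeg[2]->0 | ready=[2] | order so far=[4, 3]
  pop 2: indeg[0]->0 | ready=[0] | order so far=[4, 3, 2]
  pop 0: indeg[1]->0 | ready=[1] | order so far=[4, 3, 2, 0]
  pop 1: no out-edges | ready=[] | order so far=[4, 3, 2, 0, 1]
New canonical toposort: [4, 3, 2, 0, 1]
Compare positions:
  Node 0: index 3 -> 3 (same)
  Node 1: index 4 -> 4 (same)
  Node 2: index 0 -> 2 (moved)
  Node 3: index 2 -> 1 (moved)
  Node 4: index 1 -> 0 (moved)
Nodes that changed position: 2 3 4

Answer: 2 3 4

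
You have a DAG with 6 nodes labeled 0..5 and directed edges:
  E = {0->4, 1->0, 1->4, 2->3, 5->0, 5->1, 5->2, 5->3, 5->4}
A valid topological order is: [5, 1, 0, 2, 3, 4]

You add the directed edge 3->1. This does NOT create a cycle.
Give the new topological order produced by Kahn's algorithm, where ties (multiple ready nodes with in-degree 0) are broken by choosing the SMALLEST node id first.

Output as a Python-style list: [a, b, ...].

Old toposort: [5, 1, 0, 2, 3, 4]
Added edge: 3->1
Position of 3 (4) > position of 1 (1). Must reorder: 3 must now come before 1.
Run Kahn's algorithm (break ties by smallest node id):
  initial in-degrees: [2, 2, 1, 2, 3, 0]
  ready (indeg=0): [5]
  pop 5: indeg[0]->1; indeg[1]->1; indeg[2]->0; indeg[3]->1; indeg[4]->2 | ready=[2] | order so far=[5]
  pop 2: indeg[3]->0 | ready=[3] | order so far=[5, 2]
  pop 3: indeg[1]->0 | ready=[1] | order so far=[5, 2, 3]
  pop 1: indeg[0]->0; indeg[4]->1 | ready=[0] | order so far=[5, 2, 3, 1]
  pop 0: indeg[4]->0 | ready=[4] | order so far=[5, 2, 3, 1, 0]
  pop 4: no out-edges | ready=[] | order so far=[5, 2, 3, 1, 0, 4]
  Result: [5, 2, 3, 1, 0, 4]

Answer: [5, 2, 3, 1, 0, 4]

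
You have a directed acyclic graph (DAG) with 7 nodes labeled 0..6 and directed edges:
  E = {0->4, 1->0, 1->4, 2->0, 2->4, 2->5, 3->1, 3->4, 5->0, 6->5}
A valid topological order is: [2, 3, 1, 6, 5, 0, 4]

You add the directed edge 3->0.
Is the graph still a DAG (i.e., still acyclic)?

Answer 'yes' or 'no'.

Answer: yes

Derivation:
Given toposort: [2, 3, 1, 6, 5, 0, 4]
Position of 3: index 1; position of 0: index 5
New edge 3->0: forward
Forward edge: respects the existing order. Still a DAG, same toposort still valid.
Still a DAG? yes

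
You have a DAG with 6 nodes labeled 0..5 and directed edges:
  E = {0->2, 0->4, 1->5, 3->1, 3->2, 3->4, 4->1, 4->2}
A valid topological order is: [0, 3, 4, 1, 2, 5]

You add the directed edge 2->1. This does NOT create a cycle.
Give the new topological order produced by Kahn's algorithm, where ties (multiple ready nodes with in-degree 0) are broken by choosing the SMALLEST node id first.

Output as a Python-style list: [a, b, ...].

Answer: [0, 3, 4, 2, 1, 5]

Derivation:
Old toposort: [0, 3, 4, 1, 2, 5]
Added edge: 2->1
Position of 2 (4) > position of 1 (3). Must reorder: 2 must now come before 1.
Run Kahn's algorithm (break ties by smallest node id):
  initial in-degrees: [0, 3, 3, 0, 2, 1]
  ready (indeg=0): [0, 3]
  pop 0: indeg[2]->2; indeg[4]->1 | ready=[3] | order so far=[0]
  pop 3: indeg[1]->2; indeg[2]->1; indeg[4]->0 | ready=[4] | order so far=[0, 3]
  pop 4: indeg[1]->1; indeg[2]->0 | ready=[2] | order so far=[0, 3, 4]
  pop 2: indeg[1]->0 | ready=[1] | order so far=[0, 3, 4, 2]
  pop 1: indeg[5]->0 | ready=[5] | order so far=[0, 3, 4, 2, 1]
  pop 5: no out-edges | ready=[] | order so far=[0, 3, 4, 2, 1, 5]
  Result: [0, 3, 4, 2, 1, 5]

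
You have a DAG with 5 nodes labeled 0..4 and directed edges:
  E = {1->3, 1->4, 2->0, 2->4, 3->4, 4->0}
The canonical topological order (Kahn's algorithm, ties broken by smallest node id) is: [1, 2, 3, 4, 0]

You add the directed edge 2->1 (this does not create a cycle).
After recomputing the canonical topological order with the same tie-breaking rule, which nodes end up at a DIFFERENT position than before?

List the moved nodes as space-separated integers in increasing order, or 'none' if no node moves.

Old toposort: [1, 2, 3, 4, 0]
Added edge 2->1
Recompute Kahn (smallest-id tiebreak):
  initial in-degrees: [2, 1, 0, 1, 3]
  ready (indeg=0): [2]
  pop 2: indeg[0]->1; indeg[1]->0; indeg[4]->2 | ready=[1] | order so far=[2]
  pop 1: indeg[3]->0; indeg[4]->1 | ready=[3] | order so far=[2, 1]
  pop 3: indeg[4]->0 | ready=[4] | order so far=[2, 1, 3]
  pop 4: indeg[0]->0 | ready=[0] | order so far=[2, 1, 3, 4]
  pop 0: no out-edges | ready=[] | order so far=[2, 1, 3, 4, 0]
New canonical toposort: [2, 1, 3, 4, 0]
Compare positions:
  Node 0: index 4 -> 4 (same)
  Node 1: index 0 -> 1 (moved)
  Node 2: index 1 -> 0 (moved)
  Node 3: index 2 -> 2 (same)
  Node 4: index 3 -> 3 (same)
Nodes that changed position: 1 2

Answer: 1 2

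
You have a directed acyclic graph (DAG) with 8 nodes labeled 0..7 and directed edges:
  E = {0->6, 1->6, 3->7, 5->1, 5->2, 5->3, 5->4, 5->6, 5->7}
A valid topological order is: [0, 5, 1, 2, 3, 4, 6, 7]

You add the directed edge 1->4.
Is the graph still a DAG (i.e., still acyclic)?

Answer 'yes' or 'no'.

Given toposort: [0, 5, 1, 2, 3, 4, 6, 7]
Position of 1: index 2; position of 4: index 5
New edge 1->4: forward
Forward edge: respects the existing order. Still a DAG, same toposort still valid.
Still a DAG? yes

Answer: yes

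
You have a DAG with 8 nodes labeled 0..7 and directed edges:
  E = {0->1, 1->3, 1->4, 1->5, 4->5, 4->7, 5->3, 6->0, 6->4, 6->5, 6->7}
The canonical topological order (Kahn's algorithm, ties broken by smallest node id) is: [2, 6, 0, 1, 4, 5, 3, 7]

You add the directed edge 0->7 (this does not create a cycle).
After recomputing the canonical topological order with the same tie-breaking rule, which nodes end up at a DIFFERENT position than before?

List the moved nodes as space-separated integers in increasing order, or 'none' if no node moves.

Old toposort: [2, 6, 0, 1, 4, 5, 3, 7]
Added edge 0->7
Recompute Kahn (smallest-id tiebreak):
  initial in-degrees: [1, 1, 0, 2, 2, 3, 0, 3]
  ready (indeg=0): [2, 6]
  pop 2: no out-edges | ready=[6] | order so far=[2]
  pop 6: indeg[0]->0; indeg[4]->1; indeg[5]->2; indeg[7]->2 | ready=[0] | order so far=[2, 6]
  pop 0: indeg[1]->0; indeg[7]->1 | ready=[1] | order so far=[2, 6, 0]
  pop 1: indeg[3]->1; indeg[4]->0; indeg[5]->1 | ready=[4] | order so far=[2, 6, 0, 1]
  pop 4: indeg[5]->0; indeg[7]->0 | ready=[5, 7] | order so far=[2, 6, 0, 1, 4]
  pop 5: indeg[3]->0 | ready=[3, 7] | order so far=[2, 6, 0, 1, 4, 5]
  pop 3: no out-edges | ready=[7] | order so far=[2, 6, 0, 1, 4, 5, 3]
  pop 7: no out-edges | ready=[] | order so far=[2, 6, 0, 1, 4, 5, 3, 7]
New canonical toposort: [2, 6, 0, 1, 4, 5, 3, 7]
Compare positions:
  Node 0: index 2 -> 2 (same)
  Node 1: index 3 -> 3 (same)
  Node 2: index 0 -> 0 (same)
  Node 3: index 6 -> 6 (same)
  Node 4: index 4 -> 4 (same)
  Node 5: index 5 -> 5 (same)
  Node 6: index 1 -> 1 (same)
  Node 7: index 7 -> 7 (same)
Nodes that changed position: none

Answer: none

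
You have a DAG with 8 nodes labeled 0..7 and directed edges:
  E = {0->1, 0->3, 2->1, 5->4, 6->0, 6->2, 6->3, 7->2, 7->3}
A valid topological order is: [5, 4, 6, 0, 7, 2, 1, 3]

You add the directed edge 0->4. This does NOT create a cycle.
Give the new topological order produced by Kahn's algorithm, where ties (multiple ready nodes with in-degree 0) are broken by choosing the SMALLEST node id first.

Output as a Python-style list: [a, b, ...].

Old toposort: [5, 4, 6, 0, 7, 2, 1, 3]
Added edge: 0->4
Position of 0 (3) > position of 4 (1). Must reorder: 0 must now come before 4.
Run Kahn's algorithm (break ties by smallest node id):
  initial in-degrees: [1, 2, 2, 3, 2, 0, 0, 0]
  ready (indeg=0): [5, 6, 7]
  pop 5: indeg[4]->1 | ready=[6, 7] | order so far=[5]
  pop 6: indeg[0]->0; indeg[2]->1; indeg[3]->2 | ready=[0, 7] | order so far=[5, 6]
  pop 0: indeg[1]->1; indeg[3]->1; indeg[4]->0 | ready=[4, 7] | order so far=[5, 6, 0]
  pop 4: no out-edges | ready=[7] | order so far=[5, 6, 0, 4]
  pop 7: indeg[2]->0; indeg[3]->0 | ready=[2, 3] | order so far=[5, 6, 0, 4, 7]
  pop 2: indeg[1]->0 | ready=[1, 3] | order so far=[5, 6, 0, 4, 7, 2]
  pop 1: no out-edges | ready=[3] | order so far=[5, 6, 0, 4, 7, 2, 1]
  pop 3: no out-edges | ready=[] | order so far=[5, 6, 0, 4, 7, 2, 1, 3]
  Result: [5, 6, 0, 4, 7, 2, 1, 3]

Answer: [5, 6, 0, 4, 7, 2, 1, 3]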